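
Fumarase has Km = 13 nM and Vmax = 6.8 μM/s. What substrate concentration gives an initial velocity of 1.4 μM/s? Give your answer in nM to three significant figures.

3.37 nM

Rearranging v = Vmax[S]/(Km+[S]) gives [S] = Km·v/(Vmax − v).
[S] = 13 × 1.4 / (6.8 − 1.4) = 18.20/5.400 = 3.37 nM.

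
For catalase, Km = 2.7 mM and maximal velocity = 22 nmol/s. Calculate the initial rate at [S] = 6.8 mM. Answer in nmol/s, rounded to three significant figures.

[S]/(Km+[S]) = 6.8/9.500 = 0.7158, the fractional saturation.
v = 0.7158 × Vmax = 0.7158 × 22 = 15.7 nmol/s.

15.7 nmol/s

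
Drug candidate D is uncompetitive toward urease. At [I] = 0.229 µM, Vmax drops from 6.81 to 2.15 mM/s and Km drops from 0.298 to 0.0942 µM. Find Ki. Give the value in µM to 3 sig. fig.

0.106 µM

Uncompetitive: Vmax,app = Vmax/α (and Km,app = Km/α) with α = 1 + [I]/Ki.
α = Vmax/Vmax,app = 6.81/2.15 = 3.167.
Since α = 1 + [I]/Ki, [I]/Ki = 3.167 − 1 = 2.167 and Ki = 0.229/2.167 = 0.106 µM.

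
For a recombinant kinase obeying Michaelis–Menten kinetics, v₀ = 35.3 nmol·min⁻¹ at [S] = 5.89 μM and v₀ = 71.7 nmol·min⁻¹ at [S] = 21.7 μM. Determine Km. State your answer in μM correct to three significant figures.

From v = Vmax[S]/(Km+[S]), each point gives Vmax = v(Km+[S])/[S].
Equating: 35.3(Km+5.89)/5.89 = 71.7(Km+21.7)/21.7.
5.993·Km + 35.3 = 3.304·Km + 71.7, so (5.993 − 3.304)·Km = 71.7 − 35.3.
Km = 36.40/2.689 = 13.5 μM; then Vmax = 35.3(13.5+5.89)/5.89 = 116 nmol·min⁻¹.

13.5 μM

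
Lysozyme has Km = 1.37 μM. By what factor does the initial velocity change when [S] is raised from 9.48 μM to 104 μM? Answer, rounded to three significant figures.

1.13

The fractional saturations are [S]/(Km+[S]) = 9.48/10.85 = 0.8737 and 104/105.4 = 0.9870.
v₂/v₁ is just their ratio: 0.9870/0.8737 = 1.13.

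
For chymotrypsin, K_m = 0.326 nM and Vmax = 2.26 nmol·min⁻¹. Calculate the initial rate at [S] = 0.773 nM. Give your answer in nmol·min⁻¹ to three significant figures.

[S]/(Km+[S]) = 0.773/1.099 = 0.7034, the fractional saturation.
v = 0.7034 × Vmax = 0.7034 × 2.26 = 1.59 nmol·min⁻¹.

1.59 nmol·min⁻¹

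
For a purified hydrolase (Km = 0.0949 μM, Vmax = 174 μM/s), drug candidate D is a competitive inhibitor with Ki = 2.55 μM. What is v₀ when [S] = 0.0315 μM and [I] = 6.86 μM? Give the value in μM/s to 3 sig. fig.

α = 1 + [I]/Ki = 1 + 6.86/2.55 = 3.690.
For a competitive inhibitor, Vmax is unchanged and the apparent Km becomes α·Km: Km,app = 0.350 μM, Vmax,app = 174 μM/s.
v = Vmax,app·[S]/(Km,app + [S]) = 174 × 0.0315/(0.350 + 0.0315) = 14.4 μM/s.

14.4 μM/s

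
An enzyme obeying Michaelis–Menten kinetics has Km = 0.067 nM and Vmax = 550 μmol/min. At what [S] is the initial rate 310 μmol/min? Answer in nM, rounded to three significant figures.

The required fractional saturation is v/Vmax = 310/550 = 0.5636.
Then [S]/(Km+[S]) = 0.5636 ⇒ [S] = 0.067 × 0.5636/(1 − 0.5636) = 0.0865 nM.

0.0865 nM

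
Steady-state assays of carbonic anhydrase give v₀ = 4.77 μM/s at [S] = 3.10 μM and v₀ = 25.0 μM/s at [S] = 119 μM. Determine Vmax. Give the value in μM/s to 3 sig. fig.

In reciprocal form, 1/v = (Km/Vmax)·(1/[S]) + 1/Vmax. The two points give (1/[S], 1/v) = (0.3226, 0.2096) and (0.008403, 0.04000).
Slope = (0.2096 − 0.04000)/(0.3226 − 0.008403) = 0.5400; intercept = 0.2096 − 0.5400×0.3226 = 0.03546.
Vmax = 1/intercept = 28.2 μM/s; Km = slope × Vmax = 0.5400 × 28.2 = 15.2 μM.

28.2 μM/s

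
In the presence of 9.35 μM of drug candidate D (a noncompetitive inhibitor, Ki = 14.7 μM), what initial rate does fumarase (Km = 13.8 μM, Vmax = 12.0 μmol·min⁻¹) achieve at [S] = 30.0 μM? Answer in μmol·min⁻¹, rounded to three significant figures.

5.02 μmol·min⁻¹

With α = 1 + [I]/Ki = 1 + 9.35/14.7 = 1.636, the noncompetitive rate law is v = (Vmax/α)·[S] / (Km + [S]).
v = (12.0/1.636)×30.0 / (13.8 + 30.0) = 220.0/43.80 = 5.02 μmol·min⁻¹.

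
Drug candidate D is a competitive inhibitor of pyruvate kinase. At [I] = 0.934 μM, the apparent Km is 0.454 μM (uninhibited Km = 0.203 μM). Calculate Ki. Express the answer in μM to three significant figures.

0.755 μM

Competitive: Km,app = α·Km with α = 1 + [I]/Ki.
α = Km,app/Km = 0.454/0.203 = 2.236.
Ki = [I]/(α − 1) = 0.934/1.236 = 0.755 μM.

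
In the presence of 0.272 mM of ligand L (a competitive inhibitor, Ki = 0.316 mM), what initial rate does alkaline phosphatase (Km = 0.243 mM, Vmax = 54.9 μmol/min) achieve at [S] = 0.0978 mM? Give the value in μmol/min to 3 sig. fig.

α = 1 + [I]/Ki = 1 + 0.272/0.316 = 1.861.
For a competitive inhibitor, Vmax is unchanged and the apparent Km becomes α·Km: Km,app = 0.452 mM, Vmax,app = 54.9 μmol/min.
v = Vmax,app·[S]/(Km,app + [S]) = 54.9 × 0.0978/(0.452 + 0.0978) = 9.76 μmol/min.

9.76 μmol/min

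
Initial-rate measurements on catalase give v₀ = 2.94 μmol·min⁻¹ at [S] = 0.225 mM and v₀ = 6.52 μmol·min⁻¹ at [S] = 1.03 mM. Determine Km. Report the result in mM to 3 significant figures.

0.531 mM

In reciprocal form, 1/v = (Km/Vmax)·(1/[S]) + 1/Vmax. The two points give (1/[S], 1/v) = (4.444, 0.3401) and (0.9709, 0.1534).
Slope = (0.3401 − 0.1534)/(4.444 − 0.9709) = 0.05377; intercept = 0.3401 − 0.05377×4.444 = 0.1012.
Vmax = 1/intercept = 9.88 μmol·min⁻¹; Km = slope × Vmax = 0.05377 × 9.88 = 0.531 mM.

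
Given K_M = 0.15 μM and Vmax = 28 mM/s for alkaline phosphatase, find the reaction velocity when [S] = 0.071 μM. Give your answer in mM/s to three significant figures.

9.00 mM/s

[S]/(Km+[S]) = 0.071/0.2210 = 0.3213, the fractional saturation.
v = 0.3213 × Vmax = 0.3213 × 28 = 9.00 mM/s.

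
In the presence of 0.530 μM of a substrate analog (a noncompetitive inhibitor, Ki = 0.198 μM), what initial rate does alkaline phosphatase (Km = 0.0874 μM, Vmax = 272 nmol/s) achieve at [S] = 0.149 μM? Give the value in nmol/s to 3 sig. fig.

With α = 1 + [I]/Ki = 1 + 0.530/0.198 = 3.677, the noncompetitive rate law is v = (Vmax/α)·[S] / (Km + [S]).
v = (272/3.677)×0.149 / (0.0874 + 0.149) = 11.02/0.2364 = 46.6 nmol/s.

46.6 nmol/s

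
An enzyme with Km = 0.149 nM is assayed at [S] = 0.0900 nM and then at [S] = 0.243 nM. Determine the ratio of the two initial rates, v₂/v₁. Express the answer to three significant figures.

Since Vmax cancels, v₂/v₁ = [S]₂(Km+[S]₁) / [S]₁(Km+[S]₂).
= 0.243×(0.149+0.0900) / (0.0900×(0.149+0.243)) = 0.05808/0.03528 = 1.65.

1.65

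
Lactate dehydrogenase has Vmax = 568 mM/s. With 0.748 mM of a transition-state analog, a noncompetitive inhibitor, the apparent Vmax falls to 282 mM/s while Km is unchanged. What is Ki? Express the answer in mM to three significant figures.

0.738 mM

Noncompetitive: Vmax,app = Vmax/α with α = 1 + [I]/Ki.
α = Vmax/Vmax,app = 568/282 = 2.014.
Ki = [I]/(α − 1) = 0.748/1.014 = 0.738 mM.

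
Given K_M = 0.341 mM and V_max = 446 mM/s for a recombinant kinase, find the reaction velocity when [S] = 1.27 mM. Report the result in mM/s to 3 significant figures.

352 mM/s

[S]/(Km+[S]) = 1.27/1.611 = 0.7883, the fractional saturation.
v = 0.7883 × Vmax = 0.7883 × 446 = 352 mM/s.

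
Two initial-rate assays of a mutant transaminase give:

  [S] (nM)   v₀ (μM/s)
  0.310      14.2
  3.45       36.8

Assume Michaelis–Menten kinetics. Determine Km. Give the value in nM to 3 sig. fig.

From v = Vmax[S]/(Km+[S]), each point gives Vmax = v(Km+[S])/[S].
Equating: 14.2(Km+0.310)/0.310 = 36.8(Km+3.45)/3.45.
45.81·Km + 14.2 = 10.67·Km + 36.8, so (45.81 − 10.67)·Km = 36.8 − 14.2.
Km = 22.60/35.14 = 0.643 nM; then Vmax = 14.2(0.643+0.310)/0.310 = 43.7 μM/s.

0.643 nM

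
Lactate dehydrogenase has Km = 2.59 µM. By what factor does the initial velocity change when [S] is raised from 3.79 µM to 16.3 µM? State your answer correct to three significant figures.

1.45

The fractional saturations are [S]/(Km+[S]) = 3.79/6.380 = 0.5940 and 16.3/18.89 = 0.8629.
v₂/v₁ is just their ratio: 0.8629/0.5940 = 1.45.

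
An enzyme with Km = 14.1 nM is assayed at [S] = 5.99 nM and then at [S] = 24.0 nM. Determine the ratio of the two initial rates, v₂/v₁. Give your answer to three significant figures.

The fractional saturations are [S]/(Km+[S]) = 5.99/20.09 = 0.2982 and 24.0/38.10 = 0.6299.
v₂/v₁ is just their ratio: 0.6299/0.2982 = 2.11.

2.11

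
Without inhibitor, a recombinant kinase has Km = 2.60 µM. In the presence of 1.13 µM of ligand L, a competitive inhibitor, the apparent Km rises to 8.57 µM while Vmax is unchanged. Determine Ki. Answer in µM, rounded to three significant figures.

0.492 µM

Competitive: Km,app = α·Km with α = 1 + [I]/Ki.
α = Km,app/Km = 8.57/2.60 = 3.296.
Since α = 1 + [I]/Ki, [I]/Ki = 3.296 − 1 = 2.296 and Ki = 1.13/2.296 = 0.492 µM.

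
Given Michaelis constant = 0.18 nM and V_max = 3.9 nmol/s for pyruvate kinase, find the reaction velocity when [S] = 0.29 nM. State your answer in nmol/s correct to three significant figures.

[S]/(Km+[S]) = 0.29/0.4700 = 0.6170, the fractional saturation.
v = 0.6170 × Vmax = 0.6170 × 3.9 = 2.41 nmol/s.

2.41 nmol/s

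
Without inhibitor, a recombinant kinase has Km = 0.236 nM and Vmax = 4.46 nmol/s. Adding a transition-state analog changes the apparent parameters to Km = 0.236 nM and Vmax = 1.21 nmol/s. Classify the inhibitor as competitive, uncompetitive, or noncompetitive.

noncompetitive

Vmax decreases (4.46 → 1.21 nmol/s) while Km is unchanged — pure noncompetitive inhibition.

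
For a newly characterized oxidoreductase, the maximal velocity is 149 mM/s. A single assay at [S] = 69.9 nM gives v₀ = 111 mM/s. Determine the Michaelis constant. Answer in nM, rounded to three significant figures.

v/Vmax = 111/149 = 0.7450 = [S]/(Km+[S]).
So Km + [S] = [S]/0.7450 = 93.83 nM, giving Km = 93.83 − 69.9 = 23.9 nM.

23.9 nM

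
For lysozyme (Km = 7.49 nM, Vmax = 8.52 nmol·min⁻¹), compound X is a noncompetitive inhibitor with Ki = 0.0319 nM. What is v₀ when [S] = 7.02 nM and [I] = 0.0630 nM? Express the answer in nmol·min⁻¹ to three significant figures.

α = 1 + [I]/Ki = 1 + 0.0630/0.0319 = 2.975.
For a noncompetitive inhibitor, Vmax is reduced to Vmax/α while Km is unchanged: Km,app = 7.49 nM, Vmax,app = 2.86 nmol·min⁻¹.
v = Vmax,app·[S]/(Km,app + [S]) = 2.86 × 7.02/(7.49 + 7.02) = 1.39 nmol·min⁻¹.

1.39 nmol·min⁻¹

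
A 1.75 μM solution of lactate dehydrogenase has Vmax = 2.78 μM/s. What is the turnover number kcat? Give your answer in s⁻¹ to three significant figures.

1.59 s⁻¹

kcat = Vmax/[E]total = 2.78 μM/s / 1.75 μM = 1.59 s⁻¹.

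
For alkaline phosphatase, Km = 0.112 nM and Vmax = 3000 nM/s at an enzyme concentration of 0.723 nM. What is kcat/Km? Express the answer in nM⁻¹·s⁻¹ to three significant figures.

37000 nM⁻¹·s⁻¹

kcat = Vmax/[E]total = 3000/0.723 = 4150 s⁻¹.
kcat/Km = 4150/0.112 = 37000 nM⁻¹·s⁻¹.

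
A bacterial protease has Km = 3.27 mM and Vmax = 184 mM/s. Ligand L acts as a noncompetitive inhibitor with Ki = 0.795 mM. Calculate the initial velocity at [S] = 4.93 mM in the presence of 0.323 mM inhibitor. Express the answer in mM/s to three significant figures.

α = 1 + [I]/Ki = 1 + 0.323/0.795 = 1.406.
For a noncompetitive inhibitor, Vmax is reduced to Vmax/α while Km is unchanged: Km,app = 3.27 mM, Vmax,app = 131 mM/s.
v = Vmax,app·[S]/(Km,app + [S]) = 131 × 4.93/(3.27 + 4.93) = 78.7 mM/s.

78.7 mM/s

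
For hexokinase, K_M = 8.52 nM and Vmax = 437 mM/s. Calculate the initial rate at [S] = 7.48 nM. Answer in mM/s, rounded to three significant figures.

v = Vmax·[S]/(Km + [S]) = 437 × 7.48 / (8.52 + 7.48)
  = 3269 / 16.00 = 204 mM/s.

204 mM/s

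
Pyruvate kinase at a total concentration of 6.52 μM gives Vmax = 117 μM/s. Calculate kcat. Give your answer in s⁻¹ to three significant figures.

kcat = Vmax/[E]total = 117 μM/s / 6.52 μM = 17.9 s⁻¹.

17.9 s⁻¹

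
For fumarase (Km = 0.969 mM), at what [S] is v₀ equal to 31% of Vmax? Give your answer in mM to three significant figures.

0.435 mM

v/Vmax = [S]/(Km+[S]) = 0.31, so [S] = Km·0.31/(1 − 0.31) = 0.969 × 0.4493.
[S] = 0.435 mM.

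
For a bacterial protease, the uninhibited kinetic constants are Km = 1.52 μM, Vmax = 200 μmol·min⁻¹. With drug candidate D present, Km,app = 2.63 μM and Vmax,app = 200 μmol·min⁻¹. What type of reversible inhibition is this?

Km increases (1.52 → 2.63 μM) while Vmax is unchanged — the hallmark of competitive inhibition.

competitive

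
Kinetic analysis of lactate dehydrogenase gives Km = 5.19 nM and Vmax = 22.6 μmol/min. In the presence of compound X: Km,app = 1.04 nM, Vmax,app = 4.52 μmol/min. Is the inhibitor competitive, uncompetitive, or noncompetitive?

uncompetitive

Both Km and Vmax decrease by the same factor (~5.00-fold) — characteristic of uncompetitive inhibition.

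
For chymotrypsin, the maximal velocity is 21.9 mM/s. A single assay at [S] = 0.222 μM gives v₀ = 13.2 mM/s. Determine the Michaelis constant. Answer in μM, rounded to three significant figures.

v/Vmax = 13.2/21.9 = 0.6027 = [S]/(Km+[S]).
So Km + [S] = [S]/0.6027 = 0.3683 μM, giving Km = 0.3683 − 0.222 = 0.146 μM.

0.146 μM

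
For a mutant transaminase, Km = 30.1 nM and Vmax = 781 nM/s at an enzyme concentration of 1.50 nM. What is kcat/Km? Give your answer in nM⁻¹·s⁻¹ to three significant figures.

kcat = Vmax/[E]total = 781/1.50 = 521 s⁻¹.
kcat/Km = 521/30.1 = 17.3 nM⁻¹·s⁻¹.

17.3 nM⁻¹·s⁻¹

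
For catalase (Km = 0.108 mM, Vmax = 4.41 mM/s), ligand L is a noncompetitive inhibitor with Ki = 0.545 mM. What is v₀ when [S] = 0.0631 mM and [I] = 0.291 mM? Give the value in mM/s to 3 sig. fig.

1.06 mM/s

With α = 1 + [I]/Ki = 1 + 0.291/0.545 = 1.534, the noncompetitive rate law is v = (Vmax/α)·[S] / (Km + [S]).
v = (4.41/1.534)×0.0631 / (0.108 + 0.0631) = 0.1814/0.1711 = 1.06 mM/s.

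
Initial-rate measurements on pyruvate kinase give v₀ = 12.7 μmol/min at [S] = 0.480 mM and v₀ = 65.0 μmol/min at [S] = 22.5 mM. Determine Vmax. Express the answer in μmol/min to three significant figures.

71.4 μmol/min

From v = Vmax[S]/(Km+[S]), each point gives Vmax = v(Km+[S])/[S].
Equating: 12.7(Km+0.480)/0.480 = 65.0(Km+22.5)/22.5.
26.46·Km + 12.7 = 2.889·Km + 65.0, so (26.46 − 2.889)·Km = 65.0 − 12.7.
Km = 52.30/23.57 = 2.22 mM; then Vmax = 12.7(2.22+0.480)/0.480 = 71.4 μmol/min.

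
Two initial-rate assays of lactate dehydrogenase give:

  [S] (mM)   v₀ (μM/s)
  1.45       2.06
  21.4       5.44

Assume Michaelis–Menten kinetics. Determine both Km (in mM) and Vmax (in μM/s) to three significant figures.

Km = 2.90 mM; Vmax = 6.18 μM/s

From v = Vmax[S]/(Km+[S]), each point gives Vmax = v(Km+[S])/[S].
Equating: 2.06(Km+1.45)/1.45 = 5.44(Km+21.4)/21.4.
1.421·Km + 2.06 = 0.2542·Km + 5.44, so (1.421 − 0.2542)·Km = 5.44 − 2.06.
Km = 3.380/1.166 = 2.90 mM; then Vmax = 2.06(2.90+1.45)/1.45 = 6.18 μM/s.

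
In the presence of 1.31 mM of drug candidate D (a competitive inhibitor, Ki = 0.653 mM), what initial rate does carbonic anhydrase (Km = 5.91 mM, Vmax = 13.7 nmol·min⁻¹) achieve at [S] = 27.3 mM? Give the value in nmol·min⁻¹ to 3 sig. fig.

8.30 nmol·min⁻¹

α = 1 + [I]/Ki = 1 + 1.31/0.653 = 3.006.
For a competitive inhibitor, Vmax is unchanged and the apparent Km becomes α·Km: Km,app = 17.8 mM, Vmax,app = 13.7 nmol·min⁻¹.
v = Vmax,app·[S]/(Km,app + [S]) = 13.7 × 27.3/(17.8 + 27.3) = 8.30 nmol·min⁻¹.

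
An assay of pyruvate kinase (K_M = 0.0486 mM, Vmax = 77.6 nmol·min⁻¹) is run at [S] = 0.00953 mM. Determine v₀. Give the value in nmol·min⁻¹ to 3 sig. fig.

12.7 nmol·min⁻¹

v = Vmax·[S]/(Km + [S]) = 77.6 × 0.00953 / (0.0486 + 0.00953)
  = 0.7395 / 0.05813 = 12.7 nmol·min⁻¹.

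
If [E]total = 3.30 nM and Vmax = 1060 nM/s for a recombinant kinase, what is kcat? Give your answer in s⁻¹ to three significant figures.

kcat = Vmax/[E]total = 1060 nM/s / 3.30 nM = 321 s⁻¹.

321 s⁻¹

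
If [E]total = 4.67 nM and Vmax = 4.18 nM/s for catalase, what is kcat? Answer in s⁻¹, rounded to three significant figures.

kcat = Vmax/[E]total = 4.18 nM/s / 4.67 nM = 0.895 s⁻¹.

0.895 s⁻¹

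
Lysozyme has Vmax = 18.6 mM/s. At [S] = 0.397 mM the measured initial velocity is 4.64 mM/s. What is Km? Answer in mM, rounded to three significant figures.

1.19 mM

v/Vmax = 4.64/18.6 = 0.2495 = [S]/(Km+[S]).
So Km + [S] = [S]/0.2495 = 1.591 mM, giving Km = 1.591 − 0.397 = 1.19 mM.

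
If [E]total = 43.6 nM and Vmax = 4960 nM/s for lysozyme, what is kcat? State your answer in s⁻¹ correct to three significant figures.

kcat = Vmax/[E]total = 4960 nM/s / 43.6 nM = 114 s⁻¹.

114 s⁻¹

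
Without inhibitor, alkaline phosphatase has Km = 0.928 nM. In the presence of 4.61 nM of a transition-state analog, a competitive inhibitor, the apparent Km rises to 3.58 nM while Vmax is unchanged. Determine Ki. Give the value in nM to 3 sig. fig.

1.61 nM

Competitive: Km,app = α·Km with α = 1 + [I]/Ki.
α = Km,app/Km = 3.58/0.928 = 3.858.
Since α = 1 + [I]/Ki, [I]/Ki = 3.858 − 1 = 2.858 and Ki = 4.61/2.858 = 1.61 nM.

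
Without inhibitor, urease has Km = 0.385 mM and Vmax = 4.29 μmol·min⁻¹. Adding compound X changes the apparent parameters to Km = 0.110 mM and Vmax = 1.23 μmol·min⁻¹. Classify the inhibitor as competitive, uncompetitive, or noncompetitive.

uncompetitive

Both Km and Vmax decrease by the same factor (~3.49-fold) — characteristic of uncompetitive inhibition.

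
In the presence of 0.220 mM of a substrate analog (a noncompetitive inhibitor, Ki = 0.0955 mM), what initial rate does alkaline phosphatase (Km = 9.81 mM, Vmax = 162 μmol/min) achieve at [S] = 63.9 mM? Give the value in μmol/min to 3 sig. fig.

With α = 1 + [I]/Ki = 1 + 0.220/0.0955 = 3.304, the noncompetitive rate law is v = (Vmax/α)·[S] / (Km + [S]).
v = (162/3.304)×63.9 / (9.81 + 63.9) = 3133/73.71 = 42.5 μmol/min.

42.5 μmol/min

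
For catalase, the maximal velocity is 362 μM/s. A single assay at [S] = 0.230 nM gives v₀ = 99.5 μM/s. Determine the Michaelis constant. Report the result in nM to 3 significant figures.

v/Vmax = 99.5/362 = 0.2749 = [S]/(Km+[S]).
So Km + [S] = [S]/0.2749 = 0.8368 nM, giving Km = 0.8368 − 0.230 = 0.607 nM.

0.607 nM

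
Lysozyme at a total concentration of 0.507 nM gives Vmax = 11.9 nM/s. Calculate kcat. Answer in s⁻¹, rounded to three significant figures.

23.5 s⁻¹

kcat = Vmax/[E]total = 11.9 nM/s / 0.507 nM = 23.5 s⁻¹.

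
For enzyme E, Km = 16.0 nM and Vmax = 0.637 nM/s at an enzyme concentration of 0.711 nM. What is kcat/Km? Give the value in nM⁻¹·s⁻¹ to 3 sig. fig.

kcat = Vmax/[E]total = 0.637/0.711 = 0.896 s⁻¹.
kcat/Km = 0.896/16.0 = 0.0560 nM⁻¹·s⁻¹.

0.0560 nM⁻¹·s⁻¹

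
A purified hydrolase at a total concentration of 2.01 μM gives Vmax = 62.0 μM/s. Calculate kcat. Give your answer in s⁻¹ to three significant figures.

30.8 s⁻¹

kcat = Vmax/[E]total = 62.0 μM/s / 2.01 μM = 30.8 s⁻¹.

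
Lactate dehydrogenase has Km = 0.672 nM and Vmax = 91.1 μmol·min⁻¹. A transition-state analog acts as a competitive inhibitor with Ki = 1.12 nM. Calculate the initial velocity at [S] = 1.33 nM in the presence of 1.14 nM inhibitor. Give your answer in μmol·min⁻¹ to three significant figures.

α = 1 + [I]/Ki = 1 + 1.14/1.12 = 2.018.
For a competitive inhibitor, Vmax is unchanged and the apparent Km becomes α·Km: Km,app = 1.36 nM, Vmax,app = 91.1 μmol·min⁻¹.
v = Vmax,app·[S]/(Km,app + [S]) = 91.1 × 1.33/(1.36 + 1.33) = 45.1 μmol·min⁻¹.

45.1 μmol·min⁻¹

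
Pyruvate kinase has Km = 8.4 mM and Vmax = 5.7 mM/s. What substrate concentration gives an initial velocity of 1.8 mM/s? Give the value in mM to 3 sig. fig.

3.88 mM

Rearranging v = Vmax[S]/(Km+[S]) gives [S] = Km·v/(Vmax − v).
[S] = 8.4 × 1.8 / (5.7 − 1.8) = 15.12/3.900 = 3.88 mM.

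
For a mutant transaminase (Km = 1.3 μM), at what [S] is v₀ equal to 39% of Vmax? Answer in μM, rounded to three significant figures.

0.831 μM

v/Vmax = [S]/(Km+[S]) = 0.39, so [S] = Km·0.39/(1 − 0.39) = 1.3 × 0.6393.
[S] = 0.831 μM.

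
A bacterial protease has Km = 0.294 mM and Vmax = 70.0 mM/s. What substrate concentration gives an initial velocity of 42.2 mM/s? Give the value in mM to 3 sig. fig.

0.446 mM

Rearranging v = Vmax[S]/(Km+[S]) gives [S] = Km·v/(Vmax − v).
[S] = 0.294 × 42.2 / (70.0 − 42.2) = 12.41/27.80 = 0.446 mM.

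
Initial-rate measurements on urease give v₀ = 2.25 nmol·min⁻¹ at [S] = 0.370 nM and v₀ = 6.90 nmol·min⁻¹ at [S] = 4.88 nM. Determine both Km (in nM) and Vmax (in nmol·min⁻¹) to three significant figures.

From v = Vmax[S]/(Km+[S]), each point gives Vmax = v(Km+[S])/[S].
Equating: 2.25(Km+0.370)/0.370 = 6.90(Km+4.88)/4.88.
6.081·Km + 2.25 = 1.414·Km + 6.90, so (6.081 − 1.414)·Km = 6.90 − 2.25.
Km = 4.650/4.667 = 0.996 nM; then Vmax = 2.25(0.996+0.370)/0.370 = 8.31 nmol·min⁻¹.

Km = 0.996 nM; Vmax = 8.31 nmol·min⁻¹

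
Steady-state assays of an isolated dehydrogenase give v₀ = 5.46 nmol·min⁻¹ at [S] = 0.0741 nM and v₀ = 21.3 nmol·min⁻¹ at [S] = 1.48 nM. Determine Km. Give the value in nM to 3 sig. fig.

0.267 nM

In reciprocal form, 1/v = (Km/Vmax)·(1/[S]) + 1/Vmax. The two points give (1/[S], 1/v) = (13.50, 0.1832) and (0.6757, 0.04695).
Slope = (0.1832 − 0.04695)/(13.50 − 0.6757) = 0.01062; intercept = 0.1832 − 0.01062×13.50 = 0.03977.
Vmax = 1/intercept = 25.1 nmol·min⁻¹; Km = slope × Vmax = 0.01062 × 25.1 = 0.267 nM.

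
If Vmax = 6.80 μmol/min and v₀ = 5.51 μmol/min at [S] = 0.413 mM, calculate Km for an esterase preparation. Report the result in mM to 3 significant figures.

From v = Vmax[S]/(Km+[S]), Km = [S](Vmax − v)/v.
Km = 0.413 × (6.80 − 5.51) / 5.51 = 0.5328/5.51 = 0.0967 mM.

0.0967 mM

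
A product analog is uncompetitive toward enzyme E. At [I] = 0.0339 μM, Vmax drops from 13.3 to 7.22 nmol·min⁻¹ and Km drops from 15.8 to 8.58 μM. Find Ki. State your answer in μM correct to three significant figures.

Uncompetitive: Vmax,app = Vmax/α (and Km,app = Km/α) with α = 1 + [I]/Ki.
α = Vmax/Vmax,app = 13.3/7.22 = 1.842.
Ki = [I]/(α − 1) = 0.0339/0.8421 = 0.0403 μM.

0.0403 μM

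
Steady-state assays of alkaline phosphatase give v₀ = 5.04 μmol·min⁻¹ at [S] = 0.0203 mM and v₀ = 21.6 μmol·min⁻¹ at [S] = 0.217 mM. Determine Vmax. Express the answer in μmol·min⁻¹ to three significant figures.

In reciprocal form, 1/v = (Km/Vmax)·(1/[S]) + 1/Vmax. The two points give (1/[S], 1/v) = (49.26, 0.1984) and (4.608, 0.04630).
Slope = (0.1984 − 0.04630)/(49.26 − 4.608) = 0.003407; intercept = 0.1984 − 0.003407×49.26 = 0.03060.
Vmax = 1/intercept = 32.7 μmol·min⁻¹; Km = slope × Vmax = 0.003407 × 32.7 = 0.111 mM.

32.7 μmol·min⁻¹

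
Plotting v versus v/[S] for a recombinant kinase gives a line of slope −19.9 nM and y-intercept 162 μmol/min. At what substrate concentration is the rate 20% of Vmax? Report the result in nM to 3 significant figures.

4.97 nM

The Eadie–Hofstee slope gives Km = 19.9 nM (slope = −Km).
v/Vmax = [S]/(Km+[S]) = 0.2 ⇒ [S] = Km·0.2/(1−0.2) = 19.9 × 0.2500 = 4.97 nM.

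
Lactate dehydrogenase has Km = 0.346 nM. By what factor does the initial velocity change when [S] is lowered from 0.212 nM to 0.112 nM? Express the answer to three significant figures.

0.644

Since Vmax cancels, v₂/v₁ = [S]₂(Km+[S]₁) / [S]₁(Km+[S]₂).
= 0.112×(0.346+0.212) / (0.212×(0.346+0.112)) = 0.06250/0.09710 = 0.644.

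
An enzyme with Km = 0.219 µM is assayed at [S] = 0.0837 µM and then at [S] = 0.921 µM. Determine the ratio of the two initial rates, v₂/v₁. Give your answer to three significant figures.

2.92

Since Vmax cancels, v₂/v₁ = [S]₂(Km+[S]₁) / [S]₁(Km+[S]₂).
= 0.921×(0.219+0.0837) / (0.0837×(0.219+0.921)) = 0.2788/0.09542 = 2.92.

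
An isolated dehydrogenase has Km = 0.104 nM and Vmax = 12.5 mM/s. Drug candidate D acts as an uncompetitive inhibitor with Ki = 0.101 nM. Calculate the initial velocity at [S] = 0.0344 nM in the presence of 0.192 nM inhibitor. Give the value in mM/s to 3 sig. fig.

2.11 mM/s

With α = 1 + [I]/Ki = 1 + 0.192/0.101 = 2.901, the uncompetitive rate law is v = (Vmax/α)·[S] / (Km/α + [S]).
v = (12.5/2.901)×0.0344 / (0.104/2.901 + 0.0344) = 0.1482/0.07025 = 2.11 mM/s.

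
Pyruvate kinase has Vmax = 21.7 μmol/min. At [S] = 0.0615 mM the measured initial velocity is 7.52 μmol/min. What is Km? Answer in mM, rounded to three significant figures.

0.116 mM

From v = Vmax[S]/(Km+[S]), Km = [S](Vmax − v)/v.
Km = 0.0615 × (21.7 − 7.52) / 7.52 = 0.8721/7.52 = 0.116 mM.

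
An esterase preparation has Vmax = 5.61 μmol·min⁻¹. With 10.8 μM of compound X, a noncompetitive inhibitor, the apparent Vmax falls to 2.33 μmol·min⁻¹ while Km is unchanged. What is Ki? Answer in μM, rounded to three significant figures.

7.67 μM

Noncompetitive: Vmax,app = Vmax/α with α = 1 + [I]/Ki.
α = Vmax/Vmax,app = 5.61/2.33 = 2.408.
Since α = 1 + [I]/Ki, [I]/Ki = 2.408 − 1 = 1.408 and Ki = 10.8/1.408 = 7.67 μM.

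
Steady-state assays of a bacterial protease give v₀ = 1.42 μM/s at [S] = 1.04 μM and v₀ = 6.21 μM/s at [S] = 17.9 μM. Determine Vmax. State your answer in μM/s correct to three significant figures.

In reciprocal form, 1/v = (Km/Vmax)·(1/[S]) + 1/Vmax. The two points give (1/[S], 1/v) = (0.9615, 0.7042) and (0.05587, 0.1610).
Slope = (0.7042 − 0.1610)/(0.9615 − 0.05587) = 0.5998; intercept = 0.7042 − 0.5998×0.9615 = 0.1275.
Vmax = 1/intercept = 7.84 μM/s; Km = slope × Vmax = 0.5998 × 7.84 = 4.70 μM.

7.84 μM/s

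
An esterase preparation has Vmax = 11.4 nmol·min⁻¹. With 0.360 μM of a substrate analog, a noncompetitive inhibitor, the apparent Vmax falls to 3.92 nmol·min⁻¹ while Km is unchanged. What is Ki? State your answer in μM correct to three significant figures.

Noncompetitive: Vmax,app = Vmax/α with α = 1 + [I]/Ki.
α = Vmax/Vmax,app = 11.4/3.92 = 2.908.
Since α = 1 + [I]/Ki, [I]/Ki = 2.908 − 1 = 1.908 and Ki = 0.360/1.908 = 0.189 μM.

0.189 μM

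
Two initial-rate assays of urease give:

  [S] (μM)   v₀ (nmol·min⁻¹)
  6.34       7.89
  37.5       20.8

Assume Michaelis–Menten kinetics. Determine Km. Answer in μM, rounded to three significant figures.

In reciprocal form, 1/v = (Km/Vmax)·(1/[S]) + 1/Vmax. The two points give (1/[S], 1/v) = (0.1577, 0.1267) and (0.02667, 0.04808).
Slope = (0.1267 − 0.04808)/(0.1577 − 0.02667) = 0.6002; intercept = 0.1267 − 0.6002×0.1577 = 0.03207.
Vmax = 1/intercept = 31.2 nmol·min⁻¹; Km = slope × Vmax = 0.6002 × 31.2 = 18.7 μM.

18.7 μM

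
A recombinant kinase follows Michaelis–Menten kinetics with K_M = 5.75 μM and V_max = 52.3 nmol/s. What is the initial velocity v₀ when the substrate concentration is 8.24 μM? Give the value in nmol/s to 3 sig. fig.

v = Vmax·[S]/(Km + [S]) = 52.3 × 8.24 / (5.75 + 8.24)
  = 431.0 / 13.99 = 30.8 nmol/s.

30.8 nmol/s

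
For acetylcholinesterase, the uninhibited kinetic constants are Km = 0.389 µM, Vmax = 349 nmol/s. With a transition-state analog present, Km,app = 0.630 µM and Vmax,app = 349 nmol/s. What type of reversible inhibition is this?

competitive

Km increases (0.389 → 0.630 µM) while Vmax is unchanged — the hallmark of competitive inhibition.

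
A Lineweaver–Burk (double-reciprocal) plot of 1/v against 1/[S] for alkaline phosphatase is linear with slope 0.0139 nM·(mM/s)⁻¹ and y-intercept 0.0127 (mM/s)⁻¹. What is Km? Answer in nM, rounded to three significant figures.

y-intercept = 1/Vmax ⇒ Vmax = 78.7 mM/s; slope = Km/Vmax ⇒ Km = slope × Vmax.
Km = 0.0139 × 78.7 = 1.09 nM.

1.09 nM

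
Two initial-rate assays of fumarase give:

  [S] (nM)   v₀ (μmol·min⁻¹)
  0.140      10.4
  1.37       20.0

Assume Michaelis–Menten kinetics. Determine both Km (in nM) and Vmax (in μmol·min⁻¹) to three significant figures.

Km = 0.161 nM; Vmax = 22.3 μmol·min⁻¹

In reciprocal form, 1/v = (Km/Vmax)·(1/[S]) + 1/Vmax. The two points give (1/[S], 1/v) = (7.143, 0.09615) and (0.7299, 0.05000).
Slope = (0.09615 − 0.05000)/(7.143 − 0.7299) = 0.007197; intercept = 0.09615 − 0.007197×7.143 = 0.04475.
Vmax = 1/intercept = 22.3 μmol·min⁻¹; Km = slope × Vmax = 0.007197 × 22.3 = 0.161 nM.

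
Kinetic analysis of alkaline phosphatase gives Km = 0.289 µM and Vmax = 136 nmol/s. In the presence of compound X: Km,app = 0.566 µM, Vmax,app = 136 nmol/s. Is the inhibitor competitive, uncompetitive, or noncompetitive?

Km increases (0.289 → 0.566 µM) while Vmax is unchanged — the hallmark of competitive inhibition.

competitive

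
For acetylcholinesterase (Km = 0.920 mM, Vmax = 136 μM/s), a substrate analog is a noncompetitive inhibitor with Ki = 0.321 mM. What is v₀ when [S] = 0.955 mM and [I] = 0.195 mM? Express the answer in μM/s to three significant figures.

43.1 μM/s

α = 1 + [I]/Ki = 1 + 0.195/0.321 = 1.607.
For a noncompetitive inhibitor, Vmax is reduced to Vmax/α while Km is unchanged: Km,app = 0.920 mM, Vmax,app = 84.6 μM/s.
v = Vmax,app·[S]/(Km,app + [S]) = 84.6 × 0.955/(0.920 + 0.955) = 43.1 μM/s.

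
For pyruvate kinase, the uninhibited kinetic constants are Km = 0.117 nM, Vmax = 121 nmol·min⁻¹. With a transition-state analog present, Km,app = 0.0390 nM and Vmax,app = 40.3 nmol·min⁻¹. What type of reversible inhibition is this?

Both Km and Vmax decrease by the same factor (~3.00-fold) — characteristic of uncompetitive inhibition.

uncompetitive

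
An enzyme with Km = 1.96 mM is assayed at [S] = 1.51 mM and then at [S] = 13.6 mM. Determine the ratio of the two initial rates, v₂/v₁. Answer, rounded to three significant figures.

2.01

The fractional saturations are [S]/(Km+[S]) = 1.51/3.470 = 0.4352 and 13.6/15.56 = 0.8740.
v₂/v₁ is just their ratio: 0.8740/0.4352 = 2.01.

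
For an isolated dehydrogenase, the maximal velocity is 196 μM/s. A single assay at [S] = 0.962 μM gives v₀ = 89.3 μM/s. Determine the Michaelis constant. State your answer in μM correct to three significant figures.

1.15 μM

v/Vmax = 89.3/196 = 0.4556 = [S]/(Km+[S]).
So Km + [S] = [S]/0.4556 = 2.111 μM, giving Km = 2.111 − 0.962 = 1.15 μM.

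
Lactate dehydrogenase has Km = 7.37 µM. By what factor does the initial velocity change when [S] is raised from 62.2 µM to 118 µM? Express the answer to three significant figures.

1.05

Since Vmax cancels, v₂/v₁ = [S]₂(Km+[S]₁) / [S]₁(Km+[S]₂).
= 118×(7.37+62.2) / (62.2×(7.37+118)) = 8209/7798 = 1.05.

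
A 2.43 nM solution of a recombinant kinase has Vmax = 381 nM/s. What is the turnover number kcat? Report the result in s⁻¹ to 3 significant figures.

kcat = Vmax/[E]total = 381 nM/s / 2.43 nM = 157 s⁻¹.

157 s⁻¹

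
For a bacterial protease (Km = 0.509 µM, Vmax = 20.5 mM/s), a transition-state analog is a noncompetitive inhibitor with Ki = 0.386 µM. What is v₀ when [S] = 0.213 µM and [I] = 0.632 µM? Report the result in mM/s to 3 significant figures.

With α = 1 + [I]/Ki = 1 + 0.632/0.386 = 2.637, the noncompetitive rate law is v = (Vmax/α)·[S] / (Km + [S]).
v = (20.5/2.637)×0.213 / (0.509 + 0.213) = 1.656/0.7220 = 2.29 mM/s.

2.29 mM/s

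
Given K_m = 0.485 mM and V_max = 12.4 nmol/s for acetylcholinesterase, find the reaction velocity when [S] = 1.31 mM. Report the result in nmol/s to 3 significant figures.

v = Vmax·[S]/(Km + [S]) = 12.4 × 1.31 / (0.485 + 1.31)
  = 16.24 / 1.795 = 9.05 nmol/s.

9.05 nmol/s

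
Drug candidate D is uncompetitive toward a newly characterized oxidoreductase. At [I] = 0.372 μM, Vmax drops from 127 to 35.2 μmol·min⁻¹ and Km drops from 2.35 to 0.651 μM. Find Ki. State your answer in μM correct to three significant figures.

Uncompetitive: Vmax,app = Vmax/α (and Km,app = Km/α) with α = 1 + [I]/Ki.
α = Vmax/Vmax,app = 127/35.2 = 3.608.
Ki = [I]/(α − 1) = 0.372/2.608 = 0.143 μM.

0.143 μM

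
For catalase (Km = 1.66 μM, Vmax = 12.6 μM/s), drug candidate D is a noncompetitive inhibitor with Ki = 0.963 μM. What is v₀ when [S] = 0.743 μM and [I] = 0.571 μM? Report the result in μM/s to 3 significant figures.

2.45 μM/s

α = 1 + [I]/Ki = 1 + 0.571/0.963 = 1.593.
For a noncompetitive inhibitor, Vmax is reduced to Vmax/α while Km is unchanged: Km,app = 1.66 μM, Vmax,app = 7.91 μM/s.
v = Vmax,app·[S]/(Km,app + [S]) = 7.91 × 0.743/(1.66 + 0.743) = 2.45 μM/s.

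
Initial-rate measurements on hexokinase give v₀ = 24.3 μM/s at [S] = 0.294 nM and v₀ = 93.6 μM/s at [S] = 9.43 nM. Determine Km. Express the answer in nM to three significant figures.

0.953 nM

In reciprocal form, 1/v = (Km/Vmax)·(1/[S]) + 1/Vmax. The two points give (1/[S], 1/v) = (3.401, 0.04115) and (0.1060, 0.01068).
Slope = (0.04115 − 0.01068)/(3.401 − 0.1060) = 0.009246; intercept = 0.04115 − 0.009246×3.401 = 0.009703.
Vmax = 1/intercept = 103 μM/s; Km = slope × Vmax = 0.009246 × 103 = 0.953 nM.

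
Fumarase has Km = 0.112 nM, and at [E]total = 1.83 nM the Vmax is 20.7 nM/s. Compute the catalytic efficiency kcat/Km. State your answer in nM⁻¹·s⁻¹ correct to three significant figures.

101 nM⁻¹·s⁻¹

kcat = Vmax/[E]total = 20.7/1.83 = 11.3 s⁻¹.
kcat/Km = 11.3/0.112 = 101 nM⁻¹·s⁻¹.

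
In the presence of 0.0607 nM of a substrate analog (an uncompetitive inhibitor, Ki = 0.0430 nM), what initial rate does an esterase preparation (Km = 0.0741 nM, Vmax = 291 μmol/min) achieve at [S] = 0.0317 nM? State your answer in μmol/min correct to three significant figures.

α = 1 + [I]/Ki = 1 + 0.0607/0.0430 = 2.412.
For an uncompetitive inhibitor, both parameters are divided by α, giving Vmax/α and Km/α: Km,app = 0.0307 nM, Vmax,app = 121 μmol/min.
v = Vmax,app·[S]/(Km,app + [S]) = 121 × 0.0317/(0.0307 + 0.0317) = 61.3 μmol/min.

61.3 μmol/min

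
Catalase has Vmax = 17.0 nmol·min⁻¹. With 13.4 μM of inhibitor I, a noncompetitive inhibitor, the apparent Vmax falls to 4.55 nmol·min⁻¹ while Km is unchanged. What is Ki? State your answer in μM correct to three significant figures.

4.90 μM

Noncompetitive: Vmax,app = Vmax/α with α = 1 + [I]/Ki.
α = Vmax/Vmax,app = 17.0/4.55 = 3.736.
Since α = 1 + [I]/Ki, [I]/Ki = 3.736 − 1 = 2.736 and Ki = 13.4/2.736 = 4.90 μM.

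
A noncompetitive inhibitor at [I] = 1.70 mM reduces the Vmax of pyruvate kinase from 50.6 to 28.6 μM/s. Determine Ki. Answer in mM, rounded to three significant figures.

Noncompetitive: Vmax,app = Vmax/α with α = 1 + [I]/Ki.
α = Vmax/Vmax,app = 50.6/28.6 = 1.769.
Since α = 1 + [I]/Ki, [I]/Ki = 1.769 − 1 = 0.7692 and Ki = 1.70/0.7692 = 2.21 mM.

2.21 mM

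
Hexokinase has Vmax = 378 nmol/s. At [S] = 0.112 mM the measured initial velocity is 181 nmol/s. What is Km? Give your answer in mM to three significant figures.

From v = Vmax[S]/(Km+[S]), Km = [S](Vmax − v)/v.
Km = 0.112 × (378 − 181) / 181 = 22.06/181 = 0.122 mM.

0.122 mM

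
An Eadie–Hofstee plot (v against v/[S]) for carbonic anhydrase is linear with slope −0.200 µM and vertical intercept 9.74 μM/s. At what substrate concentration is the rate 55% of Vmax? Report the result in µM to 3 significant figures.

The Eadie–Hofstee slope gives Km = 0.200 µM (slope = −Km).
v/Vmax = [S]/(Km+[S]) = 0.55 ⇒ [S] = Km·0.55/(1−0.55) = 0.200 × 1.222 = 0.244 µM.

0.244 µM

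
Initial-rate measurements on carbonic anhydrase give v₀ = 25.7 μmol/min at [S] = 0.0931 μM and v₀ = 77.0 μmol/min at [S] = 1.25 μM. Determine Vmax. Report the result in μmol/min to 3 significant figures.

In reciprocal form, 1/v = (Km/Vmax)·(1/[S]) + 1/Vmax. The two points give (1/[S], 1/v) = (10.74, 0.03891) and (0.8000, 0.01299).
Slope = (0.03891 − 0.01299)/(10.74 − 0.8000) = 0.002608; intercept = 0.03891 − 0.002608×10.74 = 0.01090.
Vmax = 1/intercept = 91.7 μmol/min; Km = slope × Vmax = 0.002608 × 91.7 = 0.239 μM.

91.7 μmol/min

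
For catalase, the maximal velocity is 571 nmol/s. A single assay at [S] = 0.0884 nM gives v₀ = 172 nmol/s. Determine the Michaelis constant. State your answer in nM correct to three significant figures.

v/Vmax = 172/571 = 0.3012 = [S]/(Km+[S]).
So Km + [S] = [S]/0.3012 = 0.2935 nM, giving Km = 0.2935 − 0.0884 = 0.205 nM.

0.205 nM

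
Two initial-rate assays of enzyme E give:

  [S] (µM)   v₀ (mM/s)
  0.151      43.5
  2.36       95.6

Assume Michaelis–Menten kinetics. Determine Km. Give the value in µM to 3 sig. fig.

0.210 µM

From v = Vmax[S]/(Km+[S]), each point gives Vmax = v(Km+[S])/[S].
Equating: 43.5(Km+0.151)/0.151 = 95.6(Km+2.36)/2.36.
288.1·Km + 43.5 = 40.51·Km + 95.6, so (288.1 − 40.51)·Km = 95.6 − 43.5.
Km = 52.10/247.6 = 0.210 µM; then Vmax = 43.5(0.210+0.151)/0.151 = 104 mM/s.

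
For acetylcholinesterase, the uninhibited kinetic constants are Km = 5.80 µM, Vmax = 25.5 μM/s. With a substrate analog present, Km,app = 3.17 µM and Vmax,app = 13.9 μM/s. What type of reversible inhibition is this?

Both Km and Vmax decrease by the same factor (~1.83-fold) — characteristic of uncompetitive inhibition.

uncompetitive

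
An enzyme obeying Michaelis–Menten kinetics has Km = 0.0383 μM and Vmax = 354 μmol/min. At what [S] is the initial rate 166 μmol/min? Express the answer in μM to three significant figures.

Rearranging v = Vmax[S]/(Km+[S]) gives [S] = Km·v/(Vmax − v).
[S] = 0.0383 × 166 / (354 − 166) = 6.358/188.0 = 0.0338 μM.

0.0338 μM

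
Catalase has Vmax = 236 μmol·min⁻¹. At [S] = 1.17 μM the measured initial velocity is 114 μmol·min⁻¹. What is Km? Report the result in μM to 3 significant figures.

1.25 μM

From v = Vmax[S]/(Km+[S]), Km = [S](Vmax − v)/v.
Km = 1.17 × (236 − 114) / 114 = 142.7/114 = 1.25 μM.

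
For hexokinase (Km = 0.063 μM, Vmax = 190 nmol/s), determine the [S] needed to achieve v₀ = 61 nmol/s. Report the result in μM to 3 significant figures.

The required fractional saturation is v/Vmax = 61/190 = 0.3211.
Then [S]/(Km+[S]) = 0.3211 ⇒ [S] = 0.063 × 0.3211/(1 − 0.3211) = 0.0298 μM.

0.0298 μM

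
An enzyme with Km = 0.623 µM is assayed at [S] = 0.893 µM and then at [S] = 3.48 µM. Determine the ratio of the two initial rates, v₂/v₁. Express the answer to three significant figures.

Since Vmax cancels, v₂/v₁ = [S]₂(Km+[S]₁) / [S]₁(Km+[S]₂).
= 3.48×(0.623+0.893) / (0.893×(0.623+3.48)) = 5.276/3.664 = 1.44.

1.44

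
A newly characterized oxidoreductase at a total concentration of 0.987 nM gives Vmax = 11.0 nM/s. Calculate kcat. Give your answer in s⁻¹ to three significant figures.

11.1 s⁻¹

kcat = Vmax/[E]total = 11.0 nM/s / 0.987 nM = 11.1 s⁻¹.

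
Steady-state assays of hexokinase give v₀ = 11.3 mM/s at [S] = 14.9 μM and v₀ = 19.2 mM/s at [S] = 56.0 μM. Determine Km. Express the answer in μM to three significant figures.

From v = Vmax[S]/(Km+[S]), each point gives Vmax = v(Km+[S])/[S].
Equating: 11.3(Km+14.9)/14.9 = 19.2(Km+56.0)/56.0.
0.7584·Km + 11.3 = 0.3429·Km + 19.2, so (0.7584 − 0.3429)·Km = 19.2 − 11.3.
Km = 7.900/0.4155 = 19.0 μM; then Vmax = 11.3(19.0+14.9)/14.9 = 25.7 mM/s.

19.0 μM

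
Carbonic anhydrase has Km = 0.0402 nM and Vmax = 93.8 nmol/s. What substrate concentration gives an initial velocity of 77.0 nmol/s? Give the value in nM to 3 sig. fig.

The required fractional saturation is v/Vmax = 77.0/93.8 = 0.8209.
Then [S]/(Km+[S]) = 0.8209 ⇒ [S] = 0.0402 × 0.8209/(1 − 0.8209) = 0.184 nM.

0.184 nM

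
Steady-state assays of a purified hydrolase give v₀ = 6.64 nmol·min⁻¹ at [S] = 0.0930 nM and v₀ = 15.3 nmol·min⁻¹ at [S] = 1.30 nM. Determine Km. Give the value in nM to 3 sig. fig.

In reciprocal form, 1/v = (Km/Vmax)·(1/[S]) + 1/Vmax. The two points give (1/[S], 1/v) = (10.75, 0.1506) and (0.7692, 0.06536).
Slope = (0.1506 − 0.06536)/(10.75 − 0.7692) = 0.008538; intercept = 0.1506 − 0.008538×10.75 = 0.05879.
Vmax = 1/intercept = 17.0 nmol·min⁻¹; Km = slope × Vmax = 0.008538 × 17.0 = 0.145 nM.

0.145 nM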